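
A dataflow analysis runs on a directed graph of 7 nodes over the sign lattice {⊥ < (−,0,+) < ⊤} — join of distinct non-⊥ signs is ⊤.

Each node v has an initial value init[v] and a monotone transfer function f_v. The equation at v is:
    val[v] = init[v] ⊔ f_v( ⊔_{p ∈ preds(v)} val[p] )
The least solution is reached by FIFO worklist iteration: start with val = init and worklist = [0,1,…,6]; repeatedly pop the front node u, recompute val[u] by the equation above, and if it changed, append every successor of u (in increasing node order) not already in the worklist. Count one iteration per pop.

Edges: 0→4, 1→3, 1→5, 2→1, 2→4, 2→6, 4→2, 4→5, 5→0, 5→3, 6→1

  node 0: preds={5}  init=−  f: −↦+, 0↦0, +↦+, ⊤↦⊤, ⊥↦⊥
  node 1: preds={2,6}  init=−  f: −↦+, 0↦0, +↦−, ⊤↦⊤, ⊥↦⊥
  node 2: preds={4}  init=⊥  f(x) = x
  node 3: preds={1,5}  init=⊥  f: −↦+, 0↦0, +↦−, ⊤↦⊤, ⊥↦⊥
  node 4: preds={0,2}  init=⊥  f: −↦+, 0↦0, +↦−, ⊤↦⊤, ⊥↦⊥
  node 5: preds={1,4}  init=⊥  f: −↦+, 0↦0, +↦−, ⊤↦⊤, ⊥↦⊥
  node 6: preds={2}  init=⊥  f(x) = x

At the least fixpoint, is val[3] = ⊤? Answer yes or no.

yes

Iteration log — 21 steps:
  step 1. node 0  ⊔preds=⊥  new=−  stable
  step 2. node 1  ⊔preds=⊥  new=−  stable
  step 3. node 2  ⊔preds=⊥  new=⊥  stable
  step 4. node 3  ⊔preds=−  new=+  old=⊥  +wl: 
  step 5. node 4  ⊔preds=−  new=+  old=⊥  +wl: 2
  step 6. node 5  ⊔preds=⊤  new=⊤  old=⊥  +wl: 0,3
  step 7. node 6  ⊔preds=⊥  new=⊥  stable
  step 8. node 2  ⊔preds=+  new=+  old=⊥  +wl: 1,4,6
  step 9. node 0  ⊔preds=⊤  new=⊤  old=−  +wl: 
  step 10. node 3  ⊔preds=⊤  new=⊤  old=+  +wl: 
  step 11. node 1  ⊔preds=+  new=−  stable
  step 12. node 4  ⊔preds=⊤  new=⊤  old=+  +wl: 2,5
  step 13. node 6  ⊔preds=+  new=+  old=⊥  +wl: 1
  step 14. node 2  ⊔preds=⊤  new=⊤  old=+  +wl: 4,6
  step 15. node 5  ⊔preds=⊤  new=⊤  stable
  step 16. node 1  ⊔preds=⊤  new=⊤  old=−  +wl: 3,5
  step 17. node 4  ⊔preds=⊤  new=⊤  stable
  step 18. node 6  ⊔preds=⊤  new=⊤  old=+  +wl: 1
  step 19. node 3  ⊔preds=⊤  new=⊤  stable
  step 20. node 5  ⊔preds=⊤  new=⊤  stable
  step 21. node 1  ⊔preds=⊤  new=⊤  stable

Least fixpoint reached:
  node 0: ⊤
  node 1: ⊤
  node 2: ⊤
  node 3: ⊤
  node 4: ⊤
  node 5: ⊤
  node 6: ⊤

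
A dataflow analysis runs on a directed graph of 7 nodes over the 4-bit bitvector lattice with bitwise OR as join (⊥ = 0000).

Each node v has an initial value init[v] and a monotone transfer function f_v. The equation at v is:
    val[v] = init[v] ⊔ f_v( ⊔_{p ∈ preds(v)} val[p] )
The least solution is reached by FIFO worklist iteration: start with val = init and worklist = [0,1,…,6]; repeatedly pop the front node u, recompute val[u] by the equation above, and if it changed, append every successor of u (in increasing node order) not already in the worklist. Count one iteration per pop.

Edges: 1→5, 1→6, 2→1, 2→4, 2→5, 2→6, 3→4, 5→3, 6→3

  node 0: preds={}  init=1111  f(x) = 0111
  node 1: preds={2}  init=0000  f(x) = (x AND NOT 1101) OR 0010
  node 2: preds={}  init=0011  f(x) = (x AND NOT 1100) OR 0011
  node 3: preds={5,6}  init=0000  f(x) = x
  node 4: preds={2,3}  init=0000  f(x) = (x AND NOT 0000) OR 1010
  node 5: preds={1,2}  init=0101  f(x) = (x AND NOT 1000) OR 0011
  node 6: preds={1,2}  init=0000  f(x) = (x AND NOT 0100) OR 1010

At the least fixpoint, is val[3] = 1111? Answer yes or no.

yes

Worklist (9 pops):
  #1 pop 0: in=0000 → 1111 (no change)
  #2 pop 1: in=0011 → 0010 (was 0000); enqueue []
  #3 pop 2: in=0000 → 0011 (no change)
  #4 pop 3: in=0101 → 0101 (was 0000); enqueue []
  #5 pop 4: in=0111 → 1111 (was 0000); enqueue []
  #6 pop 5: in=0011 → 0111 (was 0101); enqueue [3]
  #7 pop 6: in=0011 → 1011 (was 0000); enqueue []
  #8 pop 3: in=1111 → 1111 (was 0101); enqueue [4]
  #9 pop 4: in=1111 → 1111 (no change)

Fixpoint:
  val[0] = 1111
  val[1] = 0010
  val[2] = 0011
  val[3] = 1111
  val[4] = 1111
  val[5] = 0111
  val[6] = 1011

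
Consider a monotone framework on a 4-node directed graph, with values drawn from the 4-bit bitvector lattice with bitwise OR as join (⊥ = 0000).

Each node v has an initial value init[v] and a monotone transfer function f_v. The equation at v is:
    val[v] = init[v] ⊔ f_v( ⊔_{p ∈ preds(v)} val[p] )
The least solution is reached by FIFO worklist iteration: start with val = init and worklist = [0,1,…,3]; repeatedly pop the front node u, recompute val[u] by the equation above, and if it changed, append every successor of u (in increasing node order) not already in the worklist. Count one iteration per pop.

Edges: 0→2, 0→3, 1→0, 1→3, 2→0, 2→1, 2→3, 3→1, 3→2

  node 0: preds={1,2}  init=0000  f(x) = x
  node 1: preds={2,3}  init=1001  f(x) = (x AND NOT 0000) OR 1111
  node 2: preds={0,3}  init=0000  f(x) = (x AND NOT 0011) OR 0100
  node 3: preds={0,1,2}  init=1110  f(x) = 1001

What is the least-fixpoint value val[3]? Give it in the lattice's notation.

1111

Trace (8 dequeues):
  [1] u=0 | in 1001 | out 1001 | prev 0000 | push {}
  [2] u=1 | in 1110 | out 1111 | prev 1001 | push {0}
  [3] u=2 | in 1111 | out 1100 | prev 0000 | push {1}
  [4] u=3 | in 1111 | out 1111 | prev 1110 | push {2}
  [5] u=0 | in 1111 | out 1111 | prev 1001 | push {3}
  [6] u=1 | in 1111 | out 1111 | ==
  [7] u=2 | in 1111 | out 1100 | ==
  [8] u=3 | in 1111 | out 1111 | ==

Converged values:
  [0] 1111
  [1] 1111
  [2] 1100
  [3] 1111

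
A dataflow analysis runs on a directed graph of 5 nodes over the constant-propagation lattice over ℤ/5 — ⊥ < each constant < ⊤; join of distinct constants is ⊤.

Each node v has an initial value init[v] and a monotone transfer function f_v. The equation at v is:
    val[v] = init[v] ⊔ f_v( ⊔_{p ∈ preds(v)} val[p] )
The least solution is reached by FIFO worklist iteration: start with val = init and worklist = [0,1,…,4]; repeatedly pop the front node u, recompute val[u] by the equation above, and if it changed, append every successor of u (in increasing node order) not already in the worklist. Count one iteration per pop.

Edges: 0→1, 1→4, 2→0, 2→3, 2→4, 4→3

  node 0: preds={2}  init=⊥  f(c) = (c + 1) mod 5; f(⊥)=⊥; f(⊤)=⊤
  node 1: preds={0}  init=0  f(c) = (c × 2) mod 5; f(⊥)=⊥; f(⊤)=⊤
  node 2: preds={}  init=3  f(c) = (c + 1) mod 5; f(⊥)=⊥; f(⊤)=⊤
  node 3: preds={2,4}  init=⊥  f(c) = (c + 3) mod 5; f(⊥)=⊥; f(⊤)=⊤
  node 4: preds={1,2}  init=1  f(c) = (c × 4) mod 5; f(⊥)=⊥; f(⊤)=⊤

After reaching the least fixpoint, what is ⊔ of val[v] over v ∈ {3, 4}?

⊤

Worklist (6 pops):
  #1 pop 0: in=3 → 4 (was ⊥); enqueue []
  #2 pop 1: in=4 → ⊤ (was 0); enqueue []
  #3 pop 2: in=⊥ → 3 (no change)
  #4 pop 3: in=⊤ → ⊤ (was ⊥); enqueue []
  #5 pop 4: in=⊤ → ⊤ (was 1); enqueue [3]
  #6 pop 3: in=⊤ → ⊤ (no change)

Fixpoint:
  val[0] = 4
  val[1] = ⊤
  val[2] = 3
  val[3] = ⊤
  val[4] = ⊤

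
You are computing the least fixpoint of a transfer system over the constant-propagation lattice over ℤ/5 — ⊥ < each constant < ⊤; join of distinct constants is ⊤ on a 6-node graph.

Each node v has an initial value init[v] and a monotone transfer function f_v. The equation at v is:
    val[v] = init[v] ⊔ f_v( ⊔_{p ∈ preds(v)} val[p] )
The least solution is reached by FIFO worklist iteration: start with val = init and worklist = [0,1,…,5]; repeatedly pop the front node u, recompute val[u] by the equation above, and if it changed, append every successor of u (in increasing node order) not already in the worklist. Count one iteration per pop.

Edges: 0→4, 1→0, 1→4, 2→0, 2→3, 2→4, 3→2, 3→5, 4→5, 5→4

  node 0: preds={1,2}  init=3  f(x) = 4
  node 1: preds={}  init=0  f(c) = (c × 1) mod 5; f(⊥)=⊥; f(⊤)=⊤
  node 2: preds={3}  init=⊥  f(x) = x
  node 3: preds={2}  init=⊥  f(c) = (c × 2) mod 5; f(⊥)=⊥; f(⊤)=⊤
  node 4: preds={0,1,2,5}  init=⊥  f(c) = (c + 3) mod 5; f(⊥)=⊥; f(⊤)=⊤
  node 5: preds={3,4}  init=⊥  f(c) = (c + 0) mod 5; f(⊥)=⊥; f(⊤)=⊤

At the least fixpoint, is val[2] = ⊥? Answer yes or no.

Trace (7 dequeues):
  [1] u=0 | in 0 | out ⊤ | prev 3 | push {}
  [2] u=1 | in ⊥ | out 0 | ==
  [3] u=2 | in ⊥ | out ⊥ | ==
  [4] u=3 | in ⊥ | out ⊥ | ==
  [5] u=4 | in ⊤ | out ⊤ | prev ⊥ | push {}
  [6] u=5 | in ⊤ | out ⊤ | prev ⊥ | push {4}
  [7] u=4 | in ⊤ | out ⊤ | ==

Converged values:
  [0] ⊤
  [1] 0
  [2] ⊥
  [3] ⊥
  [4] ⊤
  [5] ⊤

yes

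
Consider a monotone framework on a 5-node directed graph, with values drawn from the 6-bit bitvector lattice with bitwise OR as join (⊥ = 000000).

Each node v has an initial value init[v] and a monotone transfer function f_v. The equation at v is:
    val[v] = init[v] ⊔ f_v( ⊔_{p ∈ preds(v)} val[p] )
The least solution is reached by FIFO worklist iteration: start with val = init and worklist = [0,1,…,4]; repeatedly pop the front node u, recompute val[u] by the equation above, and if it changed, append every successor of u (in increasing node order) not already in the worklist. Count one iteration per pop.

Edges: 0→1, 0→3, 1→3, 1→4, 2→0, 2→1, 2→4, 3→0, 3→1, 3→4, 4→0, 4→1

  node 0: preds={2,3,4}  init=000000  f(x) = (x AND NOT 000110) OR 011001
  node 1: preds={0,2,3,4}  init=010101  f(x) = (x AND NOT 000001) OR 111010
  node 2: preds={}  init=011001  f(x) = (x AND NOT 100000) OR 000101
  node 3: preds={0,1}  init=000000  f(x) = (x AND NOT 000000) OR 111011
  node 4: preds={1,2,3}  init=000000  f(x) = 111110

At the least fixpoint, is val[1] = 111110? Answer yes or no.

Iteration log — 8 steps:
  step 1. node 0  ⊔preds=011001  new=011001  old=000000  +wl: 
  step 2. node 1  ⊔preds=011001  new=111111  old=010101  +wl: 
  step 3. node 2  ⊔preds=000000  new=011101  old=011001  +wl: 0,1
  step 4. node 3  ⊔preds=111111  new=111111  old=000000  +wl: 
  step 5. node 4  ⊔preds=111111  new=111110  old=000000  +wl: 
  step 6. node 0  ⊔preds=111111  new=111001  old=011001  +wl: 3
  step 7. node 1  ⊔preds=111111  new=111111  stable
  step 8. node 3  ⊔preds=111111  new=111111  stable

Least fixpoint reached:
  node 0: 111001
  node 1: 111111
  node 2: 011101
  node 3: 111111
  node 4: 111110

no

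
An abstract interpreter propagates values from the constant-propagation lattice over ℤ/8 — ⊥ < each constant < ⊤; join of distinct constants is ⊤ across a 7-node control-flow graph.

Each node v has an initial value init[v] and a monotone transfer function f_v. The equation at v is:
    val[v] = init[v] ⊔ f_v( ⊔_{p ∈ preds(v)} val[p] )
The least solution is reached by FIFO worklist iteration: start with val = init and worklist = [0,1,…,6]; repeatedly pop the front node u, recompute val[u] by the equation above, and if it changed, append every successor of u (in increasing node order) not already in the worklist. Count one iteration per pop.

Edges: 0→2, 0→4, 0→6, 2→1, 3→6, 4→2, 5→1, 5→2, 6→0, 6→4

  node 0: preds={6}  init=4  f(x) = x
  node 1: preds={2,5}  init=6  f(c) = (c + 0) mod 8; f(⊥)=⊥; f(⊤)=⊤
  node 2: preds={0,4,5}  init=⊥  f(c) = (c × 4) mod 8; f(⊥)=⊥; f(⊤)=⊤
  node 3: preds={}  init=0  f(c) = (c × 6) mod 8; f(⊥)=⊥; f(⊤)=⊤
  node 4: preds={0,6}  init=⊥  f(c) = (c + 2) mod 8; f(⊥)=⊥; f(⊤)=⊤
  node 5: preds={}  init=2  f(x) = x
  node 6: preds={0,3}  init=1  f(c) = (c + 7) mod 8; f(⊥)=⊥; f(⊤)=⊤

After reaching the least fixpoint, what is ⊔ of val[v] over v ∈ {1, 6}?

Trace (11 dequeues):
  [1] u=0 | in 1 | out ⊤ | prev 4 | push {}
  [2] u=1 | in 2 | out ⊤ | prev 6 | push {}
  [3] u=2 | in ⊤ | out ⊤ | prev ⊥ | push {1}
  [4] u=3 | in ⊥ | out 0 | ==
  [5] u=4 | in ⊤ | out ⊤ | prev ⊥ | push {2}
  [6] u=5 | in ⊥ | out 2 | ==
  [7] u=6 | in ⊤ | out ⊤ | prev 1 | push {0,4}
  [8] u=1 | in ⊤ | out ⊤ | ==
  [9] u=2 | in ⊤ | out ⊤ | ==
  [10] u=0 | in ⊤ | out ⊤ | ==
  [11] u=4 | in ⊤ | out ⊤ | ==

Converged values:
  [0] ⊤
  [1] ⊤
  [2] ⊤
  [3] 0
  [4] ⊤
  [5] 2
  [6] ⊤

⊤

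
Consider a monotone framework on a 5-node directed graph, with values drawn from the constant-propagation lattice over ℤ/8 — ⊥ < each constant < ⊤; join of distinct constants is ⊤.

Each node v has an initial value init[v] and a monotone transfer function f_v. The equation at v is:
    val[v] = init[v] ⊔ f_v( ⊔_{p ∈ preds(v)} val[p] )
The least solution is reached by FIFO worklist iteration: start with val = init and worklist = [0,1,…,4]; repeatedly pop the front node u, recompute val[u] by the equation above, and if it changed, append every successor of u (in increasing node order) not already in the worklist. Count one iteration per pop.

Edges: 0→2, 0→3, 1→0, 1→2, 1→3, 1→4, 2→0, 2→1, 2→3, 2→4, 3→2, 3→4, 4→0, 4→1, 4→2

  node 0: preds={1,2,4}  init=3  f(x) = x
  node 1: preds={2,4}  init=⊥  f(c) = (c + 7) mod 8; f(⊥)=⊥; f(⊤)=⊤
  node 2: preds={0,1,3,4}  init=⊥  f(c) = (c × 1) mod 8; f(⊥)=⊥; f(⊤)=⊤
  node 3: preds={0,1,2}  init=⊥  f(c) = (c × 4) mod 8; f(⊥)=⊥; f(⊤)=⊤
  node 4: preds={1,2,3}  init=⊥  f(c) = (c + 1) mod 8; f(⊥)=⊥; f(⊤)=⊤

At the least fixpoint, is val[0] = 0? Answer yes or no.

Trace (13 dequeues):
  [1] u=0 | in ⊥ | out 3 | ==
  [2] u=1 | in ⊥ | out ⊥ | ==
  [3] u=2 | in 3 | out 3 | prev ⊥ | push {0,1}
  [4] u=3 | in 3 | out 4 | prev ⊥ | push {2}
  [5] u=4 | in ⊤ | out ⊤ | prev ⊥ | push {}
  [6] u=0 | in ⊤ | out ⊤ | prev 3 | push {3}
  [7] u=1 | in ⊤ | out ⊤ | prev ⊥ | push {0,4}
  [8] u=2 | in ⊤ | out ⊤ | prev 3 | push {1}
  [9] u=3 | in ⊤ | out ⊤ | prev 4 | push {2}
  [10] u=0 | in ⊤ | out ⊤ | ==
  [11] u=4 | in ⊤ | out ⊤ | ==
  [12] u=1 | in ⊤ | out ⊤ | ==
  [13] u=2 | in ⊤ | out ⊤ | ==

Converged values:
  [0] ⊤
  [1] ⊤
  [2] ⊤
  [3] ⊤
  [4] ⊤

no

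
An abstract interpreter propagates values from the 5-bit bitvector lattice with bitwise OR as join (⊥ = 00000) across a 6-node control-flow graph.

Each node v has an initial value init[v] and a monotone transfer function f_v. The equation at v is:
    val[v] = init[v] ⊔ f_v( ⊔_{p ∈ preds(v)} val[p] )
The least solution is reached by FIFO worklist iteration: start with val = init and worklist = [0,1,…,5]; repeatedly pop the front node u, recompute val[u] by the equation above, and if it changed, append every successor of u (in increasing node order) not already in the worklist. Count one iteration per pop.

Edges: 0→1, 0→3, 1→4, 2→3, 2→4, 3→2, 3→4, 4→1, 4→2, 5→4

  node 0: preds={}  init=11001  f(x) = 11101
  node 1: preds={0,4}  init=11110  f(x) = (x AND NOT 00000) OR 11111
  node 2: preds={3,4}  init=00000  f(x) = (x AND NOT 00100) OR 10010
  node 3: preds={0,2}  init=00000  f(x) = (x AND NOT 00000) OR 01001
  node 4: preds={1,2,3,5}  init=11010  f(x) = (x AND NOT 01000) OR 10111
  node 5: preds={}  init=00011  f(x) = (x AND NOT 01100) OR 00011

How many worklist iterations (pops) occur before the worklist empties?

10

Iteration log — 10 steps:
  step 1. node 0  ⊔preds=00000  new=11101  old=11001  +wl: 
  step 2. node 1  ⊔preds=11111  new=11111  old=11110  +wl: 
  step 3. node 2  ⊔preds=11010  new=11010  old=00000  +wl: 
  step 4. node 3  ⊔preds=11111  new=11111  old=00000  +wl: 2
  step 5. node 4  ⊔preds=11111  new=11111  old=11010  +wl: 1
  step 6. node 5  ⊔preds=00000  new=00011  stable
  step 7. node 2  ⊔preds=11111  new=11011  old=11010  +wl: 3,4
  step 8. node 1  ⊔preds=11111  new=11111  stable
  step 9. node 3  ⊔preds=11111  new=11111  stable
  step 10. node 4  ⊔preds=11111  new=11111  stable

Least fixpoint reached:
  node 0: 11101
  node 1: 11111
  node 2: 11011
  node 3: 11111
  node 4: 11111
  node 5: 00011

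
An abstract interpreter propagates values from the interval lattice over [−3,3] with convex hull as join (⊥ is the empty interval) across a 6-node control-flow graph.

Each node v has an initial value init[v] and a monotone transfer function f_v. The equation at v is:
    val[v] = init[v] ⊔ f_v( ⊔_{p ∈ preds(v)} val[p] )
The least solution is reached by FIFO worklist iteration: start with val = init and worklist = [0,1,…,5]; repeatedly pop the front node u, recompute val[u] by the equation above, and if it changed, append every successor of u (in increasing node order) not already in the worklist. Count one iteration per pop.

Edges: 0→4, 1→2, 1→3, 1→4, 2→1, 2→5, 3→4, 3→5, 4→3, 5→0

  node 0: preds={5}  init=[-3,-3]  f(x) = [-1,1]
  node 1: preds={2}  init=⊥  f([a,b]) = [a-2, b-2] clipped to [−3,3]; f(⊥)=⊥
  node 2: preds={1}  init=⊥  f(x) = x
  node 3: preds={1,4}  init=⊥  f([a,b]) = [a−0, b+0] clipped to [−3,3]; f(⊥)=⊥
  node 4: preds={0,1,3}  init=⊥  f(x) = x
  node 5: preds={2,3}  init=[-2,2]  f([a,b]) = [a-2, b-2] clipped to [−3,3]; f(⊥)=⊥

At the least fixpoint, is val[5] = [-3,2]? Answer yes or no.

yes

Worklist (10 pops):
  #1 pop 0: in=[-2,2] → [-3,1] (was [-3,-3]); enqueue []
  #2 pop 1: in=⊥ → ⊥ (no change)
  #3 pop 2: in=⊥ → ⊥ (no change)
  #4 pop 3: in=⊥ → ⊥ (no change)
  #5 pop 4: in=[-3,1] → [-3,1] (was ⊥); enqueue [3]
  #6 pop 5: in=⊥ → [-2,2] (no change)
  #7 pop 3: in=[-3,1] → [-3,1] (was ⊥); enqueue [4,5]
  #8 pop 4: in=[-3,1] → [-3,1] (no change)
  #9 pop 5: in=[-3,1] → [-3,2] (was [-2,2]); enqueue [0]
  #10 pop 0: in=[-3,2] → [-3,1] (no change)

Fixpoint:
  val[0] = [-3,1]
  val[1] = ⊥
  val[2] = ⊥
  val[3] = [-3,1]
  val[4] = [-3,1]
  val[5] = [-3,2]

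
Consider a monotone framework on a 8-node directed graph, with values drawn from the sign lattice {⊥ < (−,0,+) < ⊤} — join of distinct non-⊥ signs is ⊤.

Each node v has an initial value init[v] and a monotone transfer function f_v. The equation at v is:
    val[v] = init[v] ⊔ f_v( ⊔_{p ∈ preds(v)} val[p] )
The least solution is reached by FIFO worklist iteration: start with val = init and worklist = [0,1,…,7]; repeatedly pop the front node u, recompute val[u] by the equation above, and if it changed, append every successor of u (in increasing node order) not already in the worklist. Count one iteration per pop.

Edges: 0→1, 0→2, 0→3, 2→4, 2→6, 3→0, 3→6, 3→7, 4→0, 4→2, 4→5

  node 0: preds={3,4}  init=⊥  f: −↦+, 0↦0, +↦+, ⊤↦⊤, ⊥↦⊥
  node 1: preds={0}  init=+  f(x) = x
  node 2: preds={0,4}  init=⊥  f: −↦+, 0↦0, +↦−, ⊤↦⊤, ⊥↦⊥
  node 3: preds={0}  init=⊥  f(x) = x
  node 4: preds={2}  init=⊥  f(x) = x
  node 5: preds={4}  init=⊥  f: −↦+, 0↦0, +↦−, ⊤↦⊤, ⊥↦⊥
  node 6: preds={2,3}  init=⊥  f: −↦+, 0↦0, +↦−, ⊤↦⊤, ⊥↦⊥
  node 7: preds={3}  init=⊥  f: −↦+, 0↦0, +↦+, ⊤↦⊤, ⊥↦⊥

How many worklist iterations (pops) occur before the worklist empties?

8

Iteration log — 8 steps:
  step 1. node 0  ⊔preds=⊥  new=⊥  stable
  step 2. node 1  ⊔preds=⊥  new=+  stable
  step 3. node 2  ⊔preds=⊥  new=⊥  stable
  step 4. node 3  ⊔preds=⊥  new=⊥  stable
  step 5. node 4  ⊔preds=⊥  new=⊥  stable
  step 6. node 5  ⊔preds=⊥  new=⊥  stable
  step 7. node 6  ⊔preds=⊥  new=⊥  stable
  step 8. node 7  ⊔preds=⊥  new=⊥  stable

Least fixpoint reached:
  node 0: ⊥
  node 1: +
  node 2: ⊥
  node 3: ⊥
  node 4: ⊥
  node 5: ⊥
  node 6: ⊥
  node 7: ⊥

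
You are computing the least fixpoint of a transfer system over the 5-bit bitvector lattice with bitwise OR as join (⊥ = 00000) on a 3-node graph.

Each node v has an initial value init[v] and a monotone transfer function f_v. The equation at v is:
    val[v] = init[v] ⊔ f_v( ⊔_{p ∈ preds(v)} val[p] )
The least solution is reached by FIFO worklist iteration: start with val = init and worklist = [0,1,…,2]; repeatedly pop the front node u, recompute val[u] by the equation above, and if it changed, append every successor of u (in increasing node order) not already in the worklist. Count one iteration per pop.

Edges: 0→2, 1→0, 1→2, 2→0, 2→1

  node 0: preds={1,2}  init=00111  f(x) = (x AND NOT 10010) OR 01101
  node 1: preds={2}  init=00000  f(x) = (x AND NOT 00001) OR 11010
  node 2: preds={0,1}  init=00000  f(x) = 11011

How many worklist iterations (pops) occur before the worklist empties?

Worklist (5 pops):
  #1 pop 0: in=00000 → 01111 (was 00111); enqueue []
  #2 pop 1: in=00000 → 11010 (was 00000); enqueue [0]
  #3 pop 2: in=11111 → 11011 (was 00000); enqueue [1]
  #4 pop 0: in=11011 → 01111 (no change)
  #5 pop 1: in=11011 → 11010 (no change)

Fixpoint:
  val[0] = 01111
  val[1] = 11010
  val[2] = 11011

5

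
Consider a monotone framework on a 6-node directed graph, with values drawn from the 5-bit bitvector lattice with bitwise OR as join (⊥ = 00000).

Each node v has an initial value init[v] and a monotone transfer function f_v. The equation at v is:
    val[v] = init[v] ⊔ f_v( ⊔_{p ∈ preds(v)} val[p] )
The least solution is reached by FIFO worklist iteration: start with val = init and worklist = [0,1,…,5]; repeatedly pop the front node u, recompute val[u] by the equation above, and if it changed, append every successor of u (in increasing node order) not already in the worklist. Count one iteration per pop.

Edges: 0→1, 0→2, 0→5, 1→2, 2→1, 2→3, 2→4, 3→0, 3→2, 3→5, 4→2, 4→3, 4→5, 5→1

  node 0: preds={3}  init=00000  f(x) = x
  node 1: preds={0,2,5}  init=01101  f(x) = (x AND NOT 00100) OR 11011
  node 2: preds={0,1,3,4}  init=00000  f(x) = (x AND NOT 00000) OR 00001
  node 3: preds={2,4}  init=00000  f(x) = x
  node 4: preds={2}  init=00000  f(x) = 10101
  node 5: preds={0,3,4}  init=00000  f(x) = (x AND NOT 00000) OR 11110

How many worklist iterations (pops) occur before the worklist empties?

12

Worklist (12 pops):
  #1 pop 0: in=00000 → 00000 (no change)
  #2 pop 1: in=00000 → 11111 (was 01101); enqueue []
  #3 pop 2: in=11111 → 11111 (was 00000); enqueue [1]
  #4 pop 3: in=11111 → 11111 (was 00000); enqueue [0,2]
  #5 pop 4: in=11111 → 10101 (was 00000); enqueue [3]
  #6 pop 5: in=11111 → 11111 (was 00000); enqueue []
  #7 pop 1: in=11111 → 11111 (no change)
  #8 pop 0: in=11111 → 11111 (was 00000); enqueue [1,5]
  #9 pop 2: in=11111 → 11111 (no change)
  #10 pop 3: in=11111 → 11111 (no change)
  #11 pop 1: in=11111 → 11111 (no change)
  #12 pop 5: in=11111 → 11111 (no change)

Fixpoint:
  val[0] = 11111
  val[1] = 11111
  val[2] = 11111
  val[3] = 11111
  val[4] = 10101
  val[5] = 11111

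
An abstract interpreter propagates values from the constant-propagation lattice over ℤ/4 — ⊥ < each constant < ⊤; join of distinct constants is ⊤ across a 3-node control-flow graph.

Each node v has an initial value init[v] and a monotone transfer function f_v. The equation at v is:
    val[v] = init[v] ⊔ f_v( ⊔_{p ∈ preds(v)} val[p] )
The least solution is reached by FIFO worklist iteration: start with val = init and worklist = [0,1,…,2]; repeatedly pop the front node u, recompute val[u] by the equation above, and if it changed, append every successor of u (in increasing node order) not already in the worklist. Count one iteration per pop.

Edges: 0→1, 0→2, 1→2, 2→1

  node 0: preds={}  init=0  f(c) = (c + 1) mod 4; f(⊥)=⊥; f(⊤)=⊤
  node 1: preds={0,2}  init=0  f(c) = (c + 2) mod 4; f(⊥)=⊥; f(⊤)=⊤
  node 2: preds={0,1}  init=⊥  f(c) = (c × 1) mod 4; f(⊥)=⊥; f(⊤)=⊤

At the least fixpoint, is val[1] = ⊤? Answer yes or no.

Trace (4 dequeues):
  [1] u=0 | in ⊥ | out 0 | ==
  [2] u=1 | in 0 | out ⊤ | prev 0 | push {}
  [3] u=2 | in ⊤ | out ⊤ | prev ⊥ | push {1}
  [4] u=1 | in ⊤ | out ⊤ | ==

Converged values:
  [0] 0
  [1] ⊤
  [2] ⊤

yes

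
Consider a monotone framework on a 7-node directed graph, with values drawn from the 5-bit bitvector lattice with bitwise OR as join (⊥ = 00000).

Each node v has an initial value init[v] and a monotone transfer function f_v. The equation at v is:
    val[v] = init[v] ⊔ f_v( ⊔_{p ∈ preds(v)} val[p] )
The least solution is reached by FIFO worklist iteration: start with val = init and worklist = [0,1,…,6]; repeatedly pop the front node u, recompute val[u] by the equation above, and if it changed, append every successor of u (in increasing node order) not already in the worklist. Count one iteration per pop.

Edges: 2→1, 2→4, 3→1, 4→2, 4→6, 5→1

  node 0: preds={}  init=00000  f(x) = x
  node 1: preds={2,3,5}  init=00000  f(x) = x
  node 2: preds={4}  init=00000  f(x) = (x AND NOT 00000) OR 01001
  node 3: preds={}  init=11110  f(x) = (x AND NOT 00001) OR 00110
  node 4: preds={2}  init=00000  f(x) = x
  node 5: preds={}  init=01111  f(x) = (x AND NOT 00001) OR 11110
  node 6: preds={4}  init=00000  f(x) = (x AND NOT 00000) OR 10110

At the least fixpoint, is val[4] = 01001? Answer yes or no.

Trace (9 dequeues):
  [1] u=0 | in 00000 | out 00000 | ==
  [2] u=1 | in 11111 | out 11111 | prev 00000 | push {}
  [3] u=2 | in 00000 | out 01001 | prev 00000 | push {1}
  [4] u=3 | in 00000 | out 11110 | ==
  [5] u=4 | in 01001 | out 01001 | prev 00000 | push {2}
  [6] u=5 | in 00000 | out 11111 | prev 01111 | push {}
  [7] u=6 | in 01001 | out 11111 | prev 00000 | push {}
  [8] u=1 | in 11111 | out 11111 | ==
  [9] u=2 | in 01001 | out 01001 | ==

Converged values:
  [0] 00000
  [1] 11111
  [2] 01001
  [3] 11110
  [4] 01001
  [5] 11111
  [6] 11111

yes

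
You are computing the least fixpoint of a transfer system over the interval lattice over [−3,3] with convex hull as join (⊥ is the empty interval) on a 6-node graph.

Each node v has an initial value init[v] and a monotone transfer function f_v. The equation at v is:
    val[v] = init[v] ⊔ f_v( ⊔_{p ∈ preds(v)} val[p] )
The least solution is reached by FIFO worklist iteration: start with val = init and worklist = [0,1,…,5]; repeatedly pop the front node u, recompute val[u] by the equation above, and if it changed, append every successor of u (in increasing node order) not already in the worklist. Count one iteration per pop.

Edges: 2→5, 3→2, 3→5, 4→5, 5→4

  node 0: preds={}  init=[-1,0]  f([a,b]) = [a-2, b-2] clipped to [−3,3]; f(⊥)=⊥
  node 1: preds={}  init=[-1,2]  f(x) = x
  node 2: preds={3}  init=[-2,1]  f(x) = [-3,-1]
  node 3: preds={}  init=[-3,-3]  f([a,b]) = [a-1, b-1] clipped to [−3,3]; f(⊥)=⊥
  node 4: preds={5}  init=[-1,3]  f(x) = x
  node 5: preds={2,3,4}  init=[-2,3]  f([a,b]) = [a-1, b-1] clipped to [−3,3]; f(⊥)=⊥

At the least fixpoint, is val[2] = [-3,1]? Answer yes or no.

yes

Trace (8 dequeues):
  [1] u=0 | in ⊥ | out [-1,0] | ==
  [2] u=1 | in ⊥ | out [-1,2] | ==
  [3] u=2 | in [-3,-3] | out [-3,1] | prev [-2,1] | push {}
  [4] u=3 | in ⊥ | out [-3,-3] | ==
  [5] u=4 | in [-2,3] | out [-2,3] | prev [-1,3] | push {}
  [6] u=5 | in [-3,3] | out [-3,3] | prev [-2,3] | push {4}
  [7] u=4 | in [-3,3] | out [-3,3] | prev [-2,3] | push {5}
  [8] u=5 | in [-3,3] | out [-3,3] | ==

Converged values:
  [0] [-1,0]
  [1] [-1,2]
  [2] [-3,1]
  [3] [-3,-3]
  [4] [-3,3]
  [5] [-3,3]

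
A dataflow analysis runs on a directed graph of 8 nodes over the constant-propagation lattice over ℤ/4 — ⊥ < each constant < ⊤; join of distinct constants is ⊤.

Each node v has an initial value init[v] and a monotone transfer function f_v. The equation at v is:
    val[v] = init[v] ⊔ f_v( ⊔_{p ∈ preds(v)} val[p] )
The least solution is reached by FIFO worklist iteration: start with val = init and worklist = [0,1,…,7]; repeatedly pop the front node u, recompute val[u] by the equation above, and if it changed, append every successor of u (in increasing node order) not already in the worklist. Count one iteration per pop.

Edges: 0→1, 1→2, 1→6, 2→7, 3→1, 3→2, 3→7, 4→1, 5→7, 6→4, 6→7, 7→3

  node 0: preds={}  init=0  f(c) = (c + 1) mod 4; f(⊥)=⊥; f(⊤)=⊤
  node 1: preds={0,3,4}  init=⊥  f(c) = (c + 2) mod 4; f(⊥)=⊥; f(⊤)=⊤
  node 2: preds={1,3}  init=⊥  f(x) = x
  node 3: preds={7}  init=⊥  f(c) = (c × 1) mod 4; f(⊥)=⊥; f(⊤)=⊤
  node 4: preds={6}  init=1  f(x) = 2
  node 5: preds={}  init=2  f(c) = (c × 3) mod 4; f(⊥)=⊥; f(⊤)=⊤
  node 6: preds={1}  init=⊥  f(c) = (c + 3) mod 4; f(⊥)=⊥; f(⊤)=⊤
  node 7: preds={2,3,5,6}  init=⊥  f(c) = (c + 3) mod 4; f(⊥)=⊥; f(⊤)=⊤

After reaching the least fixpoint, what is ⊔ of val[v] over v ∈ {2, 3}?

Trace (14 dequeues):
  [1] u=0 | in ⊥ | out 0 | ==
  [2] u=1 | in ⊤ | out ⊤ | prev ⊥ | push {}
  [3] u=2 | in ⊤ | out ⊤ | prev ⊥ | push {}
  [4] u=3 | in ⊥ | out ⊥ | ==
  [5] u=4 | in ⊥ | out ⊤ | prev 1 | push {1}
  [6] u=5 | in ⊥ | out 2 | ==
  [7] u=6 | in ⊤ | out ⊤ | prev ⊥ | push {4}
  [8] u=7 | in ⊤ | out ⊤ | prev ⊥ | push {3}
  [9] u=1 | in ⊤ | out ⊤ | ==
  [10] u=4 | in ⊤ | out ⊤ | ==
  [11] u=3 | in ⊤ | out ⊤ | prev ⊥ | push {1,2,7}
  [12] u=1 | in ⊤ | out ⊤ | ==
  [13] u=2 | in ⊤ | out ⊤ | ==
  [14] u=7 | in ⊤ | out ⊤ | ==

Converged values:
  [0] 0
  [1] ⊤
  [2] ⊤
  [3] ⊤
  [4] ⊤
  [5] 2
  [6] ⊤
  [7] ⊤

⊤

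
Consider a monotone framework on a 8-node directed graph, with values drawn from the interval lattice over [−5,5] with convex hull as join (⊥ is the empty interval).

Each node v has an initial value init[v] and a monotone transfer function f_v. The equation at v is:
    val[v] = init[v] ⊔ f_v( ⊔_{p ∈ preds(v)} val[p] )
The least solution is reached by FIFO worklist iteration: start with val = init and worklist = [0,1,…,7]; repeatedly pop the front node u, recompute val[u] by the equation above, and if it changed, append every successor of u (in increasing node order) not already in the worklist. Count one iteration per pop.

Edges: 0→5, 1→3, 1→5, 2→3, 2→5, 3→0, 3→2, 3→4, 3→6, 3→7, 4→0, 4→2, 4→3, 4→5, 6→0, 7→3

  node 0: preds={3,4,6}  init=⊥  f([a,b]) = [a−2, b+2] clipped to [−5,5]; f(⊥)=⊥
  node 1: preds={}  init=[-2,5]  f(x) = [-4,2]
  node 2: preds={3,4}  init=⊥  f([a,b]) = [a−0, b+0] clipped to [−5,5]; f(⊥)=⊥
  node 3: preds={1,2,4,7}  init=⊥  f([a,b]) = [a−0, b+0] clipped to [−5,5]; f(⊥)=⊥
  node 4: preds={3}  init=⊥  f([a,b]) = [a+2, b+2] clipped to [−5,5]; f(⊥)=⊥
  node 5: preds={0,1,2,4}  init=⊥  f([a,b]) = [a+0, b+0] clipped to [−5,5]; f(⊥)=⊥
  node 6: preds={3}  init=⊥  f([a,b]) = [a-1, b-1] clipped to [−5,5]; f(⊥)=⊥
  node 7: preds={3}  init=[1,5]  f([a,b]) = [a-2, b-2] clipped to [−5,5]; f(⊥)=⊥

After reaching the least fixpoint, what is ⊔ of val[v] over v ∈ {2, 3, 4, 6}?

Iteration log — 21 steps:
  step 1. node 0  ⊔preds=⊥  new=⊥  stable
  step 2. node 1  ⊔preds=⊥  new=[-4,5]  old=[-2,5]  +wl: 
  step 3. node 2  ⊔preds=⊥  new=⊥  stable
  step 4. node 3  ⊔preds=[-4,5]  new=[-4,5]  old=⊥  +wl: 0,2
  step 5. node 4  ⊔preds=[-4,5]  new=[-2,5]  old=⊥  +wl: 3
  step 6. node 5  ⊔preds=[-4,5]  new=[-4,5]  old=⊥  +wl: 
  step 7. node 6  ⊔preds=[-4,5]  new=[-5,4]  old=⊥  +wl: 
  step 8. node 7  ⊔preds=[-4,5]  new=[-5,5]  old=[1,5]  +wl: 
  step 9. node 0  ⊔preds=[-5,5]  new=[-5,5]  old=⊥  +wl: 5
  step 10. node 2  ⊔preds=[-4,5]  new=[-4,5]  old=⊥  +wl: 
  step 11. node 3  ⊔preds=[-5,5]  new=[-5,5]  old=[-4,5]  +wl: 0,2,4,6,7
  step 12. node 5  ⊔preds=[-5,5]  new=[-5,5]  old=[-4,5]  +wl: 
  step 13. node 0  ⊔preds=[-5,5]  new=[-5,5]  stable
  step 14. node 2  ⊔preds=[-5,5]  new=[-5,5]  old=[-4,5]  +wl: 3,5
  step 15. node 4  ⊔preds=[-5,5]  new=[-3,5]  old=[-2,5]  +wl: 0,2
  step 16. node 6  ⊔preds=[-5,5]  new=[-5,4]  stable
  step 17. node 7  ⊔preds=[-5,5]  new=[-5,5]  stable
  step 18. node 3  ⊔preds=[-5,5]  new=[-5,5]  stable
  step 19. node 5  ⊔preds=[-5,5]  new=[-5,5]  stable
  step 20. node 0  ⊔preds=[-5,5]  new=[-5,5]  stable
  step 21. node 2  ⊔preds=[-5,5]  new=[-5,5]  stable

Least fixpoint reached:
  node 0: [-5,5]
  node 1: [-4,5]
  node 2: [-5,5]
  node 3: [-5,5]
  node 4: [-3,5]
  node 5: [-5,5]
  node 6: [-5,4]
  node 7: [-5,5]

[-5,5]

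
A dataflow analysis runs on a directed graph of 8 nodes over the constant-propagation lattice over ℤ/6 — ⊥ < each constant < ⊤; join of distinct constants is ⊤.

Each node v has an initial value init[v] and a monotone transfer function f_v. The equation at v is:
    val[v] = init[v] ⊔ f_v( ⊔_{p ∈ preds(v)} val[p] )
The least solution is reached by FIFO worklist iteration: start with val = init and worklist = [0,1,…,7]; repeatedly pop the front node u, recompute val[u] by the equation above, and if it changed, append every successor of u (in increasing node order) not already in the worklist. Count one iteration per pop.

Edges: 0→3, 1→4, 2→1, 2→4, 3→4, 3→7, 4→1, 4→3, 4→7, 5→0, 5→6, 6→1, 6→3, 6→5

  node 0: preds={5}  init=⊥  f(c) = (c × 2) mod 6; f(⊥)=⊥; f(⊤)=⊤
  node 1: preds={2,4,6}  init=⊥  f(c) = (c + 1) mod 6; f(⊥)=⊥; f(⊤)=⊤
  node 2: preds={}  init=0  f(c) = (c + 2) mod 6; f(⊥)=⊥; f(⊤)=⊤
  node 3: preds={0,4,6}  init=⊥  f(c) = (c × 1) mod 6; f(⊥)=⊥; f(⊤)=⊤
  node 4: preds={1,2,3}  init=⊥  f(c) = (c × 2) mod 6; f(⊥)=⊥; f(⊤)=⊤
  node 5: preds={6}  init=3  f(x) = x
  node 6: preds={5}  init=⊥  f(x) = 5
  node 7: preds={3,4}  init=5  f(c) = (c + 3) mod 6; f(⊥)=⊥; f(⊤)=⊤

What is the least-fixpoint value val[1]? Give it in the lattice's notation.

⊤

Worklist (16 pops):
  #1 pop 0: in=3 → 0 (was ⊥); enqueue []
  #2 pop 1: in=0 → 1 (was ⊥); enqueue []
  #3 pop 2: in=⊥ → 0 (no change)
  #4 pop 3: in=0 → 0 (was ⊥); enqueue []
  #5 pop 4: in=⊤ → ⊤ (was ⊥); enqueue [1,3]
  #6 pop 5: in=⊥ → 3 (no change)
  #7 pop 6: in=3 → 5 (was ⊥); enqueue [5]
  #8 pop 7: in=⊤ → ⊤ (was 5); enqueue []
  #9 pop 1: in=⊤ → ⊤ (was 1); enqueue [4]
  #10 pop 3: in=⊤ → ⊤ (was 0); enqueue [7]
  #11 pop 5: in=5 → ⊤ (was 3); enqueue [0,6]
  #12 pop 4: in=⊤ → ⊤ (no change)
  #13 pop 7: in=⊤ → ⊤ (no change)
  #14 pop 0: in=⊤ → ⊤ (was 0); enqueue [3]
  #15 pop 6: in=⊤ → 5 (no change)
  #16 pop 3: in=⊤ → ⊤ (no change)

Fixpoint:
  val[0] = ⊤
  val[1] = ⊤
  val[2] = 0
  val[3] = ⊤
  val[4] = ⊤
  val[5] = ⊤
  val[6] = 5
  val[7] = ⊤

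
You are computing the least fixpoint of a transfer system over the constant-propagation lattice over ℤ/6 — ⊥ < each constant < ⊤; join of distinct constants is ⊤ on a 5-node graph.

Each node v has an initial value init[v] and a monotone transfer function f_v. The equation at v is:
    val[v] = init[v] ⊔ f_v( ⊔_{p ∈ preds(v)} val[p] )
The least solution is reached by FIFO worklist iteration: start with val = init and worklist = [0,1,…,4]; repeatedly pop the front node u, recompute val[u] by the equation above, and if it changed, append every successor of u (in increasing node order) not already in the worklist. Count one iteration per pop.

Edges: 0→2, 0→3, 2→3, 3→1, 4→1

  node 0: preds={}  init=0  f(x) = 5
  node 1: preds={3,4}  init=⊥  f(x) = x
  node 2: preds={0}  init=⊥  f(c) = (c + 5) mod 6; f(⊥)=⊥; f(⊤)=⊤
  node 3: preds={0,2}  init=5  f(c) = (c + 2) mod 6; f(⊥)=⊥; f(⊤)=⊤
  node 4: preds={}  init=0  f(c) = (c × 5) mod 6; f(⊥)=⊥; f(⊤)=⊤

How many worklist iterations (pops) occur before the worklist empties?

Worklist (6 pops):
  #1 pop 0: in=⊥ → ⊤ (was 0); enqueue []
  #2 pop 1: in=⊤ → ⊤ (was ⊥); enqueue []
  #3 pop 2: in=⊤ → ⊤ (was ⊥); enqueue []
  #4 pop 3: in=⊤ → ⊤ (was 5); enqueue [1]
  #5 pop 4: in=⊥ → 0 (no change)
  #6 pop 1: in=⊤ → ⊤ (no change)

Fixpoint:
  val[0] = ⊤
  val[1] = ⊤
  val[2] = ⊤
  val[3] = ⊤
  val[4] = 0

6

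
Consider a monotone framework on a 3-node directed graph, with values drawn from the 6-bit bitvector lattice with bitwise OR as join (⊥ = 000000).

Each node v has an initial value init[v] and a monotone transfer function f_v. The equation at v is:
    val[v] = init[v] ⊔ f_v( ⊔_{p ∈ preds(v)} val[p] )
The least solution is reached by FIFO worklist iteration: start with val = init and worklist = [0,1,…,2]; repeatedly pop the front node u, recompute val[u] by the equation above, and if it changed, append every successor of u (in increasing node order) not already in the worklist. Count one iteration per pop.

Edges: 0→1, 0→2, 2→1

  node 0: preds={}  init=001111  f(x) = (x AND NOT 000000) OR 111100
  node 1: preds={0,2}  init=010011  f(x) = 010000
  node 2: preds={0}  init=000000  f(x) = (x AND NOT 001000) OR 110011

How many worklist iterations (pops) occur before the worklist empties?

Trace (4 dequeues):
  [1] u=0 | in 000000 | out 111111 | prev 001111 | push {}
  [2] u=1 | in 111111 | out 010011 | ==
  [3] u=2 | in 111111 | out 110111 | prev 000000 | push {1}
  [4] u=1 | in 111111 | out 010011 | ==

Converged values:
  [0] 111111
  [1] 010011
  [2] 110111

4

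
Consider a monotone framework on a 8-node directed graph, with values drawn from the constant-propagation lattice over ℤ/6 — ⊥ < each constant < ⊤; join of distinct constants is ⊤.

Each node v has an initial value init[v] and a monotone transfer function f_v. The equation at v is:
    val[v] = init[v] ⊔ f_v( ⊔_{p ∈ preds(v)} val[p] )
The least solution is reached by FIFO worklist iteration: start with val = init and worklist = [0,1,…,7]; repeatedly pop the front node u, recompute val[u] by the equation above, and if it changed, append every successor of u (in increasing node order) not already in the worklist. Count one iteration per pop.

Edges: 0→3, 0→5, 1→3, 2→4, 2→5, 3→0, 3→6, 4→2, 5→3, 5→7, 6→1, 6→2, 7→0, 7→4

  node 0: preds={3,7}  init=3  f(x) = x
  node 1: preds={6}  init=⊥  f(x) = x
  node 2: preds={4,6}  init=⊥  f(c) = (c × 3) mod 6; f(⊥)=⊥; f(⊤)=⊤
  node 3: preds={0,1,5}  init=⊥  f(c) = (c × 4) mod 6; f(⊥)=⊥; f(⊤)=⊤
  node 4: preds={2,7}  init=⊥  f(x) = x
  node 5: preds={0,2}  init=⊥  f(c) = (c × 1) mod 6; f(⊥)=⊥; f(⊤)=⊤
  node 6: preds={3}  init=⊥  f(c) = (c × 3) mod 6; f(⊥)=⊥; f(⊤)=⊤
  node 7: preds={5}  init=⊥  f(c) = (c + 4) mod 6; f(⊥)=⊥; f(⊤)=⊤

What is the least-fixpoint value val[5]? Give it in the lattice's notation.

⊤

Trace (24 dequeues):
  [1] u=0 | in ⊥ | out 3 | ==
  [2] u=1 | in ⊥ | out ⊥ | ==
  [3] u=2 | in ⊥ | out ⊥ | ==
  [4] u=3 | in 3 | out 0 | prev ⊥ | push {0}
  [5] u=4 | in ⊥ | out ⊥ | ==
  [6] u=5 | in 3 | out 3 | prev ⊥ | push {3}
  [7] u=6 | in 0 | out 0 | prev ⊥ | push {1,2}
  [8] u=7 | in 3 | out 1 | prev ⊥ | push {4}
  [9] u=0 | in ⊤ | out ⊤ | prev 3 | push {5}
  [10] u=3 | in ⊤ | out ⊤ | prev 0 | push {0,6}
  [11] u=1 | in 0 | out 0 | prev ⊥ | push {3}
  [12] u=2 | in 0 | out 0 | prev ⊥ | push {}
  [13] u=4 | in ⊤ | out ⊤ | prev ⊥ | push {2}
  [14] u=5 | in ⊤ | out ⊤ | prev 3 | push {7}
  [15] u=0 | in ⊤ | out ⊤ | ==
  [16] u=6 | in ⊤ | out ⊤ | prev 0 | push {1}
  [17] u=3 | in ⊤ | out ⊤ | ==
  [18] u=2 | in ⊤ | out ⊤ | prev 0 | push {4,5}
  [19] u=7 | in ⊤ | out ⊤ | prev 1 | push {0}
  [20] u=1 | in ⊤ | out ⊤ | prev 0 | push {3}
  [21] u=4 | in ⊤ | out ⊤ | ==
  [22] u=5 | in ⊤ | out ⊤ | ==
  [23] u=0 | in ⊤ | out ⊤ | ==
  [24] u=3 | in ⊤ | out ⊤ | ==

Converged values:
  [0] ⊤
  [1] ⊤
  [2] ⊤
  [3] ⊤
  [4] ⊤
  [5] ⊤
  [6] ⊤
  [7] ⊤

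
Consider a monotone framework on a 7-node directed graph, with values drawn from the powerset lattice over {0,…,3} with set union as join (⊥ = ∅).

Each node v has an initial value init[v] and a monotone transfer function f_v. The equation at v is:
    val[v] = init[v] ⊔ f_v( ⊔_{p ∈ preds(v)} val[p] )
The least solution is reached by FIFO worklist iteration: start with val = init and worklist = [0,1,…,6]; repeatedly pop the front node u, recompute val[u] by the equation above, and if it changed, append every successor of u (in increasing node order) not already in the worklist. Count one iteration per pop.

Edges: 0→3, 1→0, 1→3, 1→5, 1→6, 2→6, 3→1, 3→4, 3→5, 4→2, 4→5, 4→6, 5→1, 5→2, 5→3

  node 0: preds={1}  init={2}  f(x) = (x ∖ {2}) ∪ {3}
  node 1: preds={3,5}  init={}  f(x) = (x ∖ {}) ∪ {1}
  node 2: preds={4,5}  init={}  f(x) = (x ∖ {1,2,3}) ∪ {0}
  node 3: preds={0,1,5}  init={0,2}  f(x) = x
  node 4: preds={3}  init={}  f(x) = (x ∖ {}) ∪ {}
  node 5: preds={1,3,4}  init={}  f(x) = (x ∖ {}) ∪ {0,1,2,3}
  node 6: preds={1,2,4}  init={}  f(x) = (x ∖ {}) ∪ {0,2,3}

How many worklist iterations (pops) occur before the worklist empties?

Worklist (14 pops):
  #1 pop 0: in={} → {2,3} (was {2}); enqueue []
  #2 pop 1: in={0,2} → {0,1,2} (was {}); enqueue [0]
  #3 pop 2: in={} → {0} (was {}); enqueue []
  #4 pop 3: in={0,1,2,3} → {0,1,2,3} (was {0,2}); enqueue [1]
  #5 pop 4: in={0,1,2,3} → {0,1,2,3} (was {}); enqueue [2]
  #6 pop 5: in={0,1,2,3} → {0,1,2,3} (was {}); enqueue [3]
  #7 pop 6: in={0,1,2,3} → {0,1,2,3} (was {}); enqueue []
  #8 pop 0: in={0,1,2} → {0,1,2,3} (was {2,3}); enqueue []
  #9 pop 1: in={0,1,2,3} → {0,1,2,3} (was {0,1,2}); enqueue [0,5,6]
  #10 pop 2: in={0,1,2,3} → {0} (no change)
  #11 pop 3: in={0,1,2,3} → {0,1,2,3} (no change)
  #12 pop 0: in={0,1,2,3} → {0,1,2,3} (no change)
  #13 pop 5: in={0,1,2,3} → {0,1,2,3} (no change)
  #14 pop 6: in={0,1,2,3} → {0,1,2,3} (no change)

Fixpoint:
  val[0] = {0,1,2,3}
  val[1] = {0,1,2,3}
  val[2] = {0}
  val[3] = {0,1,2,3}
  val[4] = {0,1,2,3}
  val[5] = {0,1,2,3}
  val[6] = {0,1,2,3}

14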